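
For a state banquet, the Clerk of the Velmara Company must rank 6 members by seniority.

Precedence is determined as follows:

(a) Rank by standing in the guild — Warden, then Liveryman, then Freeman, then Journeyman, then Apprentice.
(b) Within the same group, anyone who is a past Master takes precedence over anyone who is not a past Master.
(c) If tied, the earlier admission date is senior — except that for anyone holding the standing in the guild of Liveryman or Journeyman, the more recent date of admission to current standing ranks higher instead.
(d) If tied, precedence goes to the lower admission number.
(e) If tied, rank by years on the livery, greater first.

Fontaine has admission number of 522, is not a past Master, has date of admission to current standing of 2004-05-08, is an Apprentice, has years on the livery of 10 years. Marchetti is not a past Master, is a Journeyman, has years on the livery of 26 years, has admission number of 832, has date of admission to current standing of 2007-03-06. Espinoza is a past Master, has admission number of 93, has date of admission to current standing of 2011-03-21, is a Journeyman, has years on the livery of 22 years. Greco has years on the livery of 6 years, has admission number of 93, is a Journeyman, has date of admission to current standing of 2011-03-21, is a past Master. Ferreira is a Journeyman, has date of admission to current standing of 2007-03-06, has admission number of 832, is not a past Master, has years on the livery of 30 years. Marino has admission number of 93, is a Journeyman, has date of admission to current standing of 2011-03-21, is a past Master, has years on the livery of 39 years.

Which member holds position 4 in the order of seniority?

By standing in the guild: Marino, Espinoza, Greco, Ferreira and Marchetti (Journeyman); then Fontaine (Apprentice).
Among Marino, Espinoza, Greco, Ferreira and Marchetti, a past Master before not a past Master: Marino, Espinoza and Greco (a past Master) before Ferreira and Marchetti (not a past Master).
Marino, Espinoza and Greco all have date of admission to current standing 2011-03-21, so the next rule applies.
Marino, Espinoza and Greco all have admission number 93, so the next rule applies.
Among Marino, Espinoza and Greco, by years on the livery (higher first): Marino (39 years) before Espinoza (22 years) before Greco (6 years).
Ferreira and Marchetti both have date of admission to current standing 2007-03-06, so the next rule applies.
Ferreira and Marchetti both have admission number 832, so the next rule applies.
Among Ferreira and Marchetti, by years on the livery (higher first): Ferreira (30 years) before Marchetti (26 years).
Order: Marino, Espinoza, Greco, Ferreira, Marchetti, Fontaine.

Ferreira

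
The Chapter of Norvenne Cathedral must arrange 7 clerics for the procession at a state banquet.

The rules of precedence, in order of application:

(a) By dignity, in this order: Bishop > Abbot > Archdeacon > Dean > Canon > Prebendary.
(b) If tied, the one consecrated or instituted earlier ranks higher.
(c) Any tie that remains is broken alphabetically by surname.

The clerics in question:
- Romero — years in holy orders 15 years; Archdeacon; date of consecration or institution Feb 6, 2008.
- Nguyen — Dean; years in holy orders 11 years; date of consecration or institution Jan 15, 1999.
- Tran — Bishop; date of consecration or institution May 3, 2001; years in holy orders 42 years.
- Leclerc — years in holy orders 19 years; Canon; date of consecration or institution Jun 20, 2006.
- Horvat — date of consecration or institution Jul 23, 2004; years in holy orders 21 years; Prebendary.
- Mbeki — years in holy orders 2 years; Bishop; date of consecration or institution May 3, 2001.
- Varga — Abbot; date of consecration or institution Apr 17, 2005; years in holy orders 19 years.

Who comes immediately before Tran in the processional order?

By dignity: Mbeki and Tran (Bishop); then Varga (Abbot); then Romero (Archdeacon); then Nguyen (Dean); then Leclerc (Canon); then Horvat (Prebendary).
Mbeki and Tran both have date of consecration or institution May 3, 2001, so the next rule applies.
Among Mbeki and Tran, alphabetically by surname: Mbeki before Tran.
Order: Mbeki, Tran, Varga, Romero, Nguyen, Leclerc, Horvat.

Mbeki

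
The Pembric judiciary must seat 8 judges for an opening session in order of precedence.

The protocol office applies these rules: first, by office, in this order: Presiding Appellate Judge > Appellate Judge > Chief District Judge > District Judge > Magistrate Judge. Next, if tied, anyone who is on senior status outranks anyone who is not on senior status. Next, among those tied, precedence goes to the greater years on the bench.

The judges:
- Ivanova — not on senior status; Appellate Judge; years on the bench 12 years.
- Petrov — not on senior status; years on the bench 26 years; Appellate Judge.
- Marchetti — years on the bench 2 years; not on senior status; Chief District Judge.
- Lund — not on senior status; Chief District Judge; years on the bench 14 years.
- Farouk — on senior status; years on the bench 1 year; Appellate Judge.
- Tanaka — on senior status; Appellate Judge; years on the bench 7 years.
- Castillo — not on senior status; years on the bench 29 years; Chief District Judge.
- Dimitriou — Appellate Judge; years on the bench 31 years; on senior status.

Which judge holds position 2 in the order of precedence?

By office: Dimitriou, Tanaka, Farouk, Petrov and Ivanova (Appellate Judge); then Castillo, Lund and Marchetti (Chief District Judge).
Among Dimitriou, Tanaka, Farouk, Petrov and Ivanova, on senior status before not on senior status: Dimitriou, Tanaka and Farouk (on senior status) before Petrov and Ivanova (not on senior status).
Among Dimitriou, Tanaka and Farouk, by years on the bench (higher first): Dimitriou (31 years) before Tanaka (7 years) before Farouk (1 year).
Among Petrov and Ivanova, by years on the bench (higher first): Petrov (26 years) before Ivanova (12 years).
Castillo, Lund and Marchetti are each not on senior status, so the next rule applies.
Among Castillo, Lund and Marchetti, by years on the bench (higher first): Castillo (29 years) before Lund (14 years) before Marchetti (2 years).
Order: Dimitriou, Tanaka, Farouk, Petrov, Ivanova, Castillo, Lund, Marchetti.

Tanaka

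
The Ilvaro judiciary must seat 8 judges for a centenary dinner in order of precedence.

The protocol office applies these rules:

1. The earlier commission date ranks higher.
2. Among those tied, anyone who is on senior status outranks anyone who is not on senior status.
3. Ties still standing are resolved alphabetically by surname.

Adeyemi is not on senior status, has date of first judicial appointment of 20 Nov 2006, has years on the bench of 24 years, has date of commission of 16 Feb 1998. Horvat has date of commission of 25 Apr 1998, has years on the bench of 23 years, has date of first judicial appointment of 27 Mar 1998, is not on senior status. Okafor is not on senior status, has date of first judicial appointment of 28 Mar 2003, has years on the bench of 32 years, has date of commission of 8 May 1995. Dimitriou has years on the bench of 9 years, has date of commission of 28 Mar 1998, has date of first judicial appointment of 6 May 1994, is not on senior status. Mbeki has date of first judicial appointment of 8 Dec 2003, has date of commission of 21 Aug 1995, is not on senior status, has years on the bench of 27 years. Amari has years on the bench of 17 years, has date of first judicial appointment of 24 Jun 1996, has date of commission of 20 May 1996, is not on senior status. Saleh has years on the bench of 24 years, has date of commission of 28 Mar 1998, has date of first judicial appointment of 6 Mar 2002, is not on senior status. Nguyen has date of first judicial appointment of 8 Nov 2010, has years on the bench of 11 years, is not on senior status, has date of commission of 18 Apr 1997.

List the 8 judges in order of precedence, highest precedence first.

By date of commission (earlier first): Okafor (8 May 1995); then Mbeki (21 Aug 1995); then Amari (20 May 1996); then Nguyen (18 Apr 1997); then Adeyemi (16 Feb 1998); then Dimitriou and Saleh (both 28 Mar 1998); then Horvat (25 Apr 1998).
Dimitriou and Saleh are each not on senior status, so the next rule applies.
Among Dimitriou and Saleh, alphabetically by surname: Dimitriou before Saleh.
Full order: Okafor, Mbeki, Amari, Nguyen, Adeyemi, Dimitriou, Saleh, Horvat.

Okafor, Mbeki, Amari, Nguyen, Adeyemi, Dimitriou, Saleh, Horvat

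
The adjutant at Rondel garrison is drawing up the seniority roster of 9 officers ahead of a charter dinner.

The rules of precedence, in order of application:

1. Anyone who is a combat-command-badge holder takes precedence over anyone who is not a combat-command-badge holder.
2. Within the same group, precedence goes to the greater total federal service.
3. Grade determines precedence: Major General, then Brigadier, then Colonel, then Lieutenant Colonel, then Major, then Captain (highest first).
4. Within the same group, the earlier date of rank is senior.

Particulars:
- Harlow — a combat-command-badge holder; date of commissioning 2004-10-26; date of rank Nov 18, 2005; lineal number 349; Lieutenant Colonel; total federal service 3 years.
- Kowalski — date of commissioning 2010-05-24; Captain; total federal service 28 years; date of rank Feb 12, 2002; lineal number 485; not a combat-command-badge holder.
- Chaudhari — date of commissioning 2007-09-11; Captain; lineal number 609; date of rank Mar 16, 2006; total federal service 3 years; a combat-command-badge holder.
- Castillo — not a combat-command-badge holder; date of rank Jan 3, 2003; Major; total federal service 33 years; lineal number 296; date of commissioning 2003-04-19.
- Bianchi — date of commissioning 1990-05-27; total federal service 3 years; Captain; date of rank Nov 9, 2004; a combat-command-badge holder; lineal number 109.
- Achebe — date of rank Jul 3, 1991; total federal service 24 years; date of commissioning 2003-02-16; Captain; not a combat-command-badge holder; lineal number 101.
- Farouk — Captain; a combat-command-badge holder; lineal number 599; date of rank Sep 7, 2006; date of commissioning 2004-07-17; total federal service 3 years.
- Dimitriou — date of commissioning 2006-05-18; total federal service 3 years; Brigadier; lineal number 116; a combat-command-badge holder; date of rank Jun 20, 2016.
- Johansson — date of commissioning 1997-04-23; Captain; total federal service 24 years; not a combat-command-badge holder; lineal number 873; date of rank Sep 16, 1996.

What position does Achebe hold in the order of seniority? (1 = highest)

8

By the first rule: Dimitriou, Harlow, Bianchi, Chaudhari and Farouk (each a combat-command-badge holder); then Castillo, Kowalski, Achebe and Johansson (each not a combat-command-badge holder).
Dimitriou, Harlow, Bianchi, Chaudhari and Farouk all have total federal service 3 years, so the next rule applies.
Among Dimitriou, Harlow, Bianchi, Chaudhari and Farouk, by grade: Dimitriou (Brigadier) before Harlow (Lieutenant Colonel) before Bianchi, Chaudhari and Farouk (Captain).
Among Bianchi, Chaudhari and Farouk, by date of rank (earlier first): Bianchi (Nov 9, 2004) before Chaudhari (Mar 16, 2006) before Farouk (Sep 7, 2006).
Among Castillo, Kowalski, Achebe and Johansson, by total federal service (higher first): Castillo (33 years) before Kowalski (28 years) before Achebe and Johansson (24 years).
Achebe and Johansson are each Captain, so the next rule applies.
Among Achebe and Johansson, by date of rank (earlier first): Achebe (Jul 3, 1991) before Johansson (Sep 16, 1996).
Order: Dimitriou, Harlow, Bianchi, Chaudhari, Farouk, Castillo, Kowalski, Achebe, Johansson. So position 8.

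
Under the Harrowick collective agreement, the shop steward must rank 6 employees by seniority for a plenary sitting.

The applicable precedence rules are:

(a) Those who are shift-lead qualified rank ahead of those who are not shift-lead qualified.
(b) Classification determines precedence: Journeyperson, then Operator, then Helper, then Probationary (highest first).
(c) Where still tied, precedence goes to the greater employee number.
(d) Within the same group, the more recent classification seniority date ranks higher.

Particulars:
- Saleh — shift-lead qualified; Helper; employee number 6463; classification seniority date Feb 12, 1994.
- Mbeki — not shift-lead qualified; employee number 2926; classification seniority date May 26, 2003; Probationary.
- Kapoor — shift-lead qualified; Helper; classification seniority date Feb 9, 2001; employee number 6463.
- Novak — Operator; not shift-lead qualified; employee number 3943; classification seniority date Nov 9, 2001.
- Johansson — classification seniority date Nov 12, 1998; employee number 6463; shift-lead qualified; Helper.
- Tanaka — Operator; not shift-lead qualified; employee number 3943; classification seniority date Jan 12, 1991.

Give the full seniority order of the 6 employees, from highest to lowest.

Kapoor, Johansson, Saleh, Novak, Tanaka, Mbeki

By the first rule: Kapoor, Johansson and Saleh (each shift-lead qualified); then Novak, Tanaka and Mbeki (each not shift-lead qualified).
Kapoor, Johansson and Saleh are each Helper, so the next rule applies.
Kapoor, Johansson and Saleh all have employee number 6463, so the next rule applies.
Among Kapoor, Johansson and Saleh, by classification seniority date (later first): Kapoor (Feb 9, 2001) before Johansson (Nov 12, 1998) before Saleh (Feb 12, 1994).
Among Novak, Tanaka and Mbeki, by classification: Novak and Tanaka (Operator) before Mbeki (Probationary).
Novak and Tanaka both have employee number 3943, so the next rule applies.
Among Novak and Tanaka, by classification seniority date (later first): Novak (Nov 9, 2001) before Tanaka (Jan 12, 1991).
Full order: Kapoor, Johansson, Saleh, Novak, Tanaka, Mbeki.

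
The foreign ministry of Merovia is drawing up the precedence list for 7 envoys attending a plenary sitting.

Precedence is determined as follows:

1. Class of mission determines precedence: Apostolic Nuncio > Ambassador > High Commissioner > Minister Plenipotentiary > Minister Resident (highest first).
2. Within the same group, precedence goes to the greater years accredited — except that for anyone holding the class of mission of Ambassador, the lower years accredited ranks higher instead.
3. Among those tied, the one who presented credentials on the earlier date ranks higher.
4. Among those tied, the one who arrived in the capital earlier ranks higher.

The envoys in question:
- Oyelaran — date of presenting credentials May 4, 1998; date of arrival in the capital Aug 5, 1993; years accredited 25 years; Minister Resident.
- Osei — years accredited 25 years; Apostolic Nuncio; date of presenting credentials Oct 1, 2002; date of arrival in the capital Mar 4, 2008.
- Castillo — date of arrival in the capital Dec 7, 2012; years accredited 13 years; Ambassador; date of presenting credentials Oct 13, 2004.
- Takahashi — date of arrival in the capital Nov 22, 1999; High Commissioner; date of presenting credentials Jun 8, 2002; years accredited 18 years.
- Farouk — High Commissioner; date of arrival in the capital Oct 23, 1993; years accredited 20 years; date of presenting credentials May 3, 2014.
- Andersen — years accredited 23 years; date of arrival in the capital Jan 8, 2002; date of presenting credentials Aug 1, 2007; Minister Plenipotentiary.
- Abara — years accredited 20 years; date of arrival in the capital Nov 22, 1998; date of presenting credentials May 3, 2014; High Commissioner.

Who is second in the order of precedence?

By class of mission: Osei (Apostolic Nuncio); then Castillo (Ambassador); then Farouk, Abara and Takahashi (High Commissioner); then Andersen (Minister Plenipotentiary); then Oyelaran (Minister Resident).
Among Farouk, Abara and Takahashi, by years accredited (higher first): Farouk and Abara (20 years) before Takahashi (18 years).
Farouk and Abara both have date of presenting credentials May 3, 2014, so the next rule applies.
Among Farouk and Abara, by date of arrival in the capital (earlier first): Farouk (Oct 23, 1993) before Abara (Nov 22, 1998).
Order: Osei, Castillo, Farouk, Abara, Takahashi, Andersen, Oyelaran.

Castillo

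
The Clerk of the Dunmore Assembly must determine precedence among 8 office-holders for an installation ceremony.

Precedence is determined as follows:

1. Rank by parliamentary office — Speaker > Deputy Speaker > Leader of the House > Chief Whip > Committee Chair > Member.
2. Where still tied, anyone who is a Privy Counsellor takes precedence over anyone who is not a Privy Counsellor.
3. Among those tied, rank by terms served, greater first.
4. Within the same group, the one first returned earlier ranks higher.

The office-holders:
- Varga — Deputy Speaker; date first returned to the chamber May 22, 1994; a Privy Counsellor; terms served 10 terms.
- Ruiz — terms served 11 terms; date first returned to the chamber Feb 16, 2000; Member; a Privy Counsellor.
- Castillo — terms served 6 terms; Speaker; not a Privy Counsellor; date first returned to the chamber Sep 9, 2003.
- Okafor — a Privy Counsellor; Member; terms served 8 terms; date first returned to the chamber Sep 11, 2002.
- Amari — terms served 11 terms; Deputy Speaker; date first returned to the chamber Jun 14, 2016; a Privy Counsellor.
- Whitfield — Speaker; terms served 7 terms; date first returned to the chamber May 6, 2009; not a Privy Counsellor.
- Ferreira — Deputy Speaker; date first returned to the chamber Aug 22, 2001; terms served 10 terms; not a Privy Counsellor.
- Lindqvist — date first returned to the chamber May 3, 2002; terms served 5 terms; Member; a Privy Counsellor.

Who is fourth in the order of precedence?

Varga

By parliamentary office: Whitfield and Castillo (Speaker); then Amari, Varga and Ferreira (Deputy Speaker); then Ruiz, Okafor and Lindqvist (Member).
Whitfield and Castillo are each not a Privy Counsellor, so the next rule applies.
Among Whitfield and Castillo, by terms served (higher first): Whitfield (7 terms) before Castillo (6 terms).
Among Amari, Varga and Ferreira, a Privy Counsellor before not a Privy Counsellor: Amari and Varga (a Privy Counsellor) before Ferreira (not a Privy Counsellor).
Among Amari and Varga, by terms served (higher first): Amari (11 terms) before Varga (10 terms).
Ruiz, Okafor and Lindqvist are each a Privy Counsellor, so the next rule applies.
Among Ruiz, Okafor and Lindqvist, by terms served (higher first): Ruiz (11 terms) before Okafor (8 terms) before Lindqvist (5 terms).
Order: Whitfield, Castillo, Amari, Varga, Ferreira, Ruiz, Okafor, Lindqvist.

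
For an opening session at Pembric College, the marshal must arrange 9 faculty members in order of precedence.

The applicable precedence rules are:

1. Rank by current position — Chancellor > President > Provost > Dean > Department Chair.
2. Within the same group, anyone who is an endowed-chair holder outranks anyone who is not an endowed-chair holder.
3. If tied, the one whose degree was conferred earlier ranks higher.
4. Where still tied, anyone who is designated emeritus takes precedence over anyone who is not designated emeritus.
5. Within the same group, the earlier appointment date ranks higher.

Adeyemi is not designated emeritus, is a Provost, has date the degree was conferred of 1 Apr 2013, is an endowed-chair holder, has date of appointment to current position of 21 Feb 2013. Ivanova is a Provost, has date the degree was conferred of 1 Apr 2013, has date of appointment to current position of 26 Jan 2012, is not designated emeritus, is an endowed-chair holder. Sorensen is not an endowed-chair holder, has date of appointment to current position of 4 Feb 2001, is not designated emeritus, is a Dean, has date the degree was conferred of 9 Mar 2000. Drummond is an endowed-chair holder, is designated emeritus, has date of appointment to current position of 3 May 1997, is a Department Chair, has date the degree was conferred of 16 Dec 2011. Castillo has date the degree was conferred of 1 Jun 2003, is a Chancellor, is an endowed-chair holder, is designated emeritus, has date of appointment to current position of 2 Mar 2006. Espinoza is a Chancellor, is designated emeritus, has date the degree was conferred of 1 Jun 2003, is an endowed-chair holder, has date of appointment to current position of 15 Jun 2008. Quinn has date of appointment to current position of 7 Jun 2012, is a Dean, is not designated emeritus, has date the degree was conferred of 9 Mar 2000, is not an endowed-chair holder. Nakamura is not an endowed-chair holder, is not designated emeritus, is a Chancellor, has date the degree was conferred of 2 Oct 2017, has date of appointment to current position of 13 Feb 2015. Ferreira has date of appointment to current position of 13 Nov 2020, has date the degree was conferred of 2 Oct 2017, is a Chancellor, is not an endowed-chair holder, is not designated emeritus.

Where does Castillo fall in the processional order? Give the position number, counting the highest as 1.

By current position: Castillo, Espinoza, Nakamura and Ferreira (Chancellor); then Ivanova and Adeyemi (Provost); then Sorensen and Quinn (Dean); then Drummond (Department Chair).
Among Castillo, Espinoza, Nakamura and Ferreira, an endowed-chair holder before not an endowed-chair holder: Castillo and Espinoza (an endowed-chair holder) before Nakamura and Ferreira (not an endowed-chair holder).
Castillo and Espinoza both have date the degree was conferred 1 Jun 2003, so the next rule applies.
Castillo and Espinoza are each designated emeritus, so the next rule applies.
Among Castillo and Espinoza, by date of appointment to current position (earlier first): Castillo (2 Mar 2006) before Espinoza (15 Jun 2008).
Nakamura and Ferreira both have date the degree was conferred 2 Oct 2017, so the next rule applies.
Nakamura and Ferreira are each not designated emeritus, so the next rule applies.
Among Nakamura and Ferreira, by date of appointment to current position (earlier first): Nakamura (13 Feb 2015) before Ferreira (13 Nov 2020).
Ivanova and Adeyemi are each an endowed-chair holder, so the next rule applies.
Ivanova and Adeyemi both have date the degree was conferred 1 Apr 2013, so the next rule applies.
Ivanova and Adeyemi are each not designated emeritus, so the next rule applies.
Among Ivanova and Adeyemi, by date of appointment to current position (earlier first): Ivanova (26 Jan 2012) before Adeyemi (21 Feb 2013).
Sorensen and Quinn are each not an endowed-chair holder, so the next rule applies.
Sorensen and Quinn both have date the degree was conferred 9 Mar 2000, so the next rule applies.
Sorensen and Quinn are each not designated emeritus, so the next rule applies.
Among Sorensen and Quinn, by date of appointment to current position (earlier first): Sorensen (4 Feb 2001) before Quinn (7 Jun 2012).
Order: Castillo, Espinoza, Nakamura, Ferreira, Ivanova, Adeyemi, Sorensen, Quinn, Drummond. So position 1.

1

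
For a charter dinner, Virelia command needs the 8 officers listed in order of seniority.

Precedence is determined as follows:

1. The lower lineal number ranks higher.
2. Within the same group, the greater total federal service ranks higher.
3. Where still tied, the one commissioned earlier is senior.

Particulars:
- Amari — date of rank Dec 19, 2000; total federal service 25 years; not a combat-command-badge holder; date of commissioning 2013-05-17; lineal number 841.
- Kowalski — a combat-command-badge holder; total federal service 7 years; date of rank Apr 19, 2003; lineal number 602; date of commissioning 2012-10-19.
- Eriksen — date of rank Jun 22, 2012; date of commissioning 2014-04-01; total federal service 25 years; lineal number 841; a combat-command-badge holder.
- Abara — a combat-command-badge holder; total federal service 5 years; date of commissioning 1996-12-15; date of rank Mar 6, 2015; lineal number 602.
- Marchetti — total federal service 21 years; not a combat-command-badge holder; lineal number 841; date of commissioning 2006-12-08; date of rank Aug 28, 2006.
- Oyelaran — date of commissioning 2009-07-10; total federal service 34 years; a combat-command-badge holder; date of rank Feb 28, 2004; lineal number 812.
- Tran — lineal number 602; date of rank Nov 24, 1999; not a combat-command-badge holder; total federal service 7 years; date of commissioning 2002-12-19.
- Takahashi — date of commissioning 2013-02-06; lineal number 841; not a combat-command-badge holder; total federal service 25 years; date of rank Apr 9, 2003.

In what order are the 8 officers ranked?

By lineal number (lower first): Tran, Kowalski and Abara (each 602); then Oyelaran (812); then Takahashi, Amari, Eriksen and Marchetti (each 841).
Among Tran, Kowalski and Abara, by total federal service (higher first): Tran and Kowalski (7 years) before Abara (5 years).
Among Tran and Kowalski, by date of commissioning (earlier first): Tran (2002-12-19) before Kowalski (2012-10-19).
Among Takahashi, Amari, Eriksen and Marchetti, by total federal service (higher first): Takahashi, Amari and Eriksen (25 years) before Marchetti (21 years).
Among Takahashi, Amari and Eriksen, by date of commissioning (earlier first): Takahashi (2013-02-06) before Amari (2013-05-17) before Eriksen (2014-04-01).
Full order: Tran, Kowalski, Abara, Oyelaran, Takahashi, Amari, Eriksen, Marchetti.

Tran, Kowalski, Abara, Oyelaran, Takahashi, Amari, Eriksen, Marchetti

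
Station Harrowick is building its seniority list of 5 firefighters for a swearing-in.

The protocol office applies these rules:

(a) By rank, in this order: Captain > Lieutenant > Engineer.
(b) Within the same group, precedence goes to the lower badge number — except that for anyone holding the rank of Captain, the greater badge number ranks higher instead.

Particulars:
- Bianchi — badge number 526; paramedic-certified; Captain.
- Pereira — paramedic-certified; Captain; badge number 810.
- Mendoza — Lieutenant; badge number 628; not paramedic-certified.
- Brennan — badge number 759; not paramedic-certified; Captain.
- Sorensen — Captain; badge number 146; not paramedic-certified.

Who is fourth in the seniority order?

Sorensen

By rank: Pereira, Brennan, Bianchi and Sorensen (Captain); then Mendoza (Lieutenant).
Among Pereira, Brennan, Bianchi and Sorensen, by badge number (higher first) (reversed rule for this group): Pereira (810) before Brennan (759) before Bianchi (526) before Sorensen (146).
Order: Pereira, Brennan, Bianchi, Sorensen, Mendoza.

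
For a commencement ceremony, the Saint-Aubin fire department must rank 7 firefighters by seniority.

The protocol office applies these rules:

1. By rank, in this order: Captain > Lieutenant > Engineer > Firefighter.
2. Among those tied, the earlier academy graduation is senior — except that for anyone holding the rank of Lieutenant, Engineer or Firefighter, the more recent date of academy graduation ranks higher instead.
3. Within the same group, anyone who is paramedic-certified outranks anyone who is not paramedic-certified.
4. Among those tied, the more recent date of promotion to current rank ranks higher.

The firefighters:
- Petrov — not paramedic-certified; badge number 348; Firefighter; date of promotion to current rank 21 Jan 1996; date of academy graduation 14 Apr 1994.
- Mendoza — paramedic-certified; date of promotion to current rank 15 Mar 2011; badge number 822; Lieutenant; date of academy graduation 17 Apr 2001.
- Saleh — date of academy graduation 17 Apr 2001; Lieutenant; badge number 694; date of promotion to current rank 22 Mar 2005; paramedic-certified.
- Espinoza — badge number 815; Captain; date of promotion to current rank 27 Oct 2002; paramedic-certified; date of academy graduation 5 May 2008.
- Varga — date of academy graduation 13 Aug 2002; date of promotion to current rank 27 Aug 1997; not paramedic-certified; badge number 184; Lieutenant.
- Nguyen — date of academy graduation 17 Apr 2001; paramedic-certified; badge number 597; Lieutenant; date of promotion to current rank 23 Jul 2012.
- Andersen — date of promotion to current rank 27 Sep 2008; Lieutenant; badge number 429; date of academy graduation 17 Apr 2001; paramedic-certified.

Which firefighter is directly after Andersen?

Saleh

By rank: Espinoza (Captain); then Varga, Nguyen, Mendoza, Andersen and Saleh (Lieutenant); then Petrov (Firefighter).
Among Varga, Nguyen, Mendoza, Andersen and Saleh, by date of academy graduation (later first) (reversed rule for this group): Varga (13 Aug 2002) before Nguyen, Mendoza, Andersen and Saleh (17 Apr 2001).
Nguyen, Mendoza, Andersen and Saleh are each paramedic-certified, so the next rule applies.
Among Nguyen, Mendoza, Andersen and Saleh, by date of promotion to current rank (later first): Nguyen (23 Jul 2012) before Mendoza (15 Mar 2011) before Andersen (27 Sep 2008) before Saleh (22 Mar 2005).
Order: Espinoza, Varga, Nguyen, Mendoza, Andersen, Saleh, Petrov.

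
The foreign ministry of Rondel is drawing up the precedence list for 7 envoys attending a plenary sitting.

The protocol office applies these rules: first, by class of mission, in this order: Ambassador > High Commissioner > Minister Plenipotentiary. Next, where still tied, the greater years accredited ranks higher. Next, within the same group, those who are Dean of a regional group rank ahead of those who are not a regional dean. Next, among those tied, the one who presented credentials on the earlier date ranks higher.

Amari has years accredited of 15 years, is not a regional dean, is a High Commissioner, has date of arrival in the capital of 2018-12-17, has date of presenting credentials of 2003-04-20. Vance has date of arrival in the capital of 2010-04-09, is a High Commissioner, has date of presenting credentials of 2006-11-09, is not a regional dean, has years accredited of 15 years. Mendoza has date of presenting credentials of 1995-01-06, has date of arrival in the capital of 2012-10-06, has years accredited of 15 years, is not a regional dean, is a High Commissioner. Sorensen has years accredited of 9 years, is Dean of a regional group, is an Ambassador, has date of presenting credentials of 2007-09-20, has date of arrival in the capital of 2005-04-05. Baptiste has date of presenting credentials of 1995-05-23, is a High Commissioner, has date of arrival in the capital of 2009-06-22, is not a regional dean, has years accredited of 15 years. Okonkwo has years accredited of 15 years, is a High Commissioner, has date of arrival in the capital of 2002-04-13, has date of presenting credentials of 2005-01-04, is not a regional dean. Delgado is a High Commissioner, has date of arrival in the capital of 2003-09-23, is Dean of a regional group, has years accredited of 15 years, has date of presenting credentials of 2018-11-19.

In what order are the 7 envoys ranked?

By class of mission: Sorensen (Ambassador); then Delgado, Mendoza, Baptiste, Amari, Okonkwo and Vance (High Commissioner).
Delgado, Mendoza, Baptiste, Amari, Okonkwo and Vance all have years accredited 15 years, so the next rule applies.
Among Delgado, Mendoza, Baptiste, Amari, Okonkwo and Vance, Dean of a regional group before not a regional dean: Delgado (Dean of a regional group) before Mendoza, Baptiste, Amari, Okonkwo and Vance (not a regional dean).
Among Mendoza, Baptiste, Amari, Okonkwo and Vance, by date of presenting credentials (earlier first): Mendoza (1995-01-06) before Baptiste (1995-05-23) before Amari (2003-04-20) before Okonkwo (2005-01-04) before Vance (2006-11-09).
Full order: Sorensen, Delgado, Mendoza, Baptiste, Amari, Okonkwo, Vance.

Sorensen, Delgado, Mendoza, Baptiste, Amari, Okonkwo, Vance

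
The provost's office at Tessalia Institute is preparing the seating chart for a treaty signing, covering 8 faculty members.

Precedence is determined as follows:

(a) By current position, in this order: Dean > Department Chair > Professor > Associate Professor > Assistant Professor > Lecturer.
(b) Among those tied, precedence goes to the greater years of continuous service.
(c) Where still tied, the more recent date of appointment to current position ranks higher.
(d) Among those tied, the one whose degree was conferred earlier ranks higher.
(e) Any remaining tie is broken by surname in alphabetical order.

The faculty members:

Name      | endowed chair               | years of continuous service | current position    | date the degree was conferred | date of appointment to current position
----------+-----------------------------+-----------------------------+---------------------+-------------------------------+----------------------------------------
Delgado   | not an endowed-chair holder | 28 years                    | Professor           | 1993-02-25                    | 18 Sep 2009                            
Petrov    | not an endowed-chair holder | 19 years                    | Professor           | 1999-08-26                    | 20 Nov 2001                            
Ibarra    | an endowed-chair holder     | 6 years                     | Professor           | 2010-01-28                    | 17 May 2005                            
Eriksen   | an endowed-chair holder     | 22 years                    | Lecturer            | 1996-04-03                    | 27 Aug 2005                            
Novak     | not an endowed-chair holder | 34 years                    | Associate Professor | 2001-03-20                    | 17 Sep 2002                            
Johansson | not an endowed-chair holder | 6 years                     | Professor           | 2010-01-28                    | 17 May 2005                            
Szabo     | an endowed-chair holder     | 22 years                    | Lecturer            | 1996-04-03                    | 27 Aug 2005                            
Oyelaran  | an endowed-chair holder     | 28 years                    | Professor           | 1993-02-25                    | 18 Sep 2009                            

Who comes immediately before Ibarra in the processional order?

Petrov

By current position: Delgado, Oyelaran, Petrov, Ibarra and Johansson (Professor); then Novak (Associate Professor); then Eriksen and Szabo (Lecturer).
Among Delgado, Oyelaran, Petrov, Ibarra and Johansson, by years of continuous service (higher first): Delgado and Oyelaran (28 years) before Petrov (19 years) before Ibarra and Johansson (6 years).
Delgado and Oyelaran both have date of appointment to current position 18 Sep 2009, so the next rule applies.
Delgado and Oyelaran both have date the degree was conferred 1993-02-25, so the next rule applies.
Among Delgado and Oyelaran, alphabetically by surname: Delgado before Oyelaran.
Ibarra and Johansson both have date of appointment to current position 17 May 2005, so the next rule applies.
Ibarra and Johansson both have date the degree was conferred 2010-01-28, so the next rule applies.
Among Ibarra and Johansson, alphabetically by surname: Ibarra before Johansson.
Eriksen and Szabo both have years of continuous service 22 years, so the next rule applies.
Eriksen and Szabo both have date of appointment to current position 27 Aug 2005, so the next rule applies.
Eriksen and Szabo both have date the degree was conferred 1996-04-03, so the next rule applies.
Among Eriksen and Szabo, alphabetically by surname: Eriksen before Szabo.
Order: Delgado, Oyelaran, Petrov, Ibarra, Johansson, Novak, Eriksen, Szabo.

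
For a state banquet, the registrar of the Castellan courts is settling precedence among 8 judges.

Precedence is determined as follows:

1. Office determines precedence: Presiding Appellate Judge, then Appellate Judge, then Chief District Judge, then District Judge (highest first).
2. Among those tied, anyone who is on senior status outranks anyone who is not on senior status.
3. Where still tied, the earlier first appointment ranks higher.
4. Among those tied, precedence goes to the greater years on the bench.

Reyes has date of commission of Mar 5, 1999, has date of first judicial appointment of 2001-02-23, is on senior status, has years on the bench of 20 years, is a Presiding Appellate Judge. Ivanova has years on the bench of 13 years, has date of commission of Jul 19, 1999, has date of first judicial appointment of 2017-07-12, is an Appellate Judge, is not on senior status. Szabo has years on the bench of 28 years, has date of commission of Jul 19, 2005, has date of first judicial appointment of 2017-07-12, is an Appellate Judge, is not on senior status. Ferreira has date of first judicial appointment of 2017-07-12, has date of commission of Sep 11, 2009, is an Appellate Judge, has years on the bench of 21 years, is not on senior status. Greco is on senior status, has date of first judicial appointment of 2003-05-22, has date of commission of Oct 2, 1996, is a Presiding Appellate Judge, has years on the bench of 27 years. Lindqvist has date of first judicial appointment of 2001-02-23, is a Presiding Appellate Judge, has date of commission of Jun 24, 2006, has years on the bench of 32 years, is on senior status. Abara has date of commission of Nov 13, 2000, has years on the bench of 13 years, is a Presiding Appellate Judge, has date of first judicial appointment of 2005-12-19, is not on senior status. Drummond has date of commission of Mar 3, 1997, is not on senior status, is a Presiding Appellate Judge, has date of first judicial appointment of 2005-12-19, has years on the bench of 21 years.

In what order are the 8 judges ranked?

By office: Lindqvist, Reyes, Greco, Drummond and Abara (Presiding Appellate Judge); then Szabo, Ferreira and Ivanova (Appellate Judge).
Among Lindqvist, Reyes, Greco, Drummond and Abara, on senior status before not on senior status: Lindqvist, Reyes and Greco (on senior status) before Drummond and Abara (not on senior status).
Among Lindqvist, Reyes and Greco, by date of first judicial appointment (earlier first): Lindqvist and Reyes (2001-02-23) before Greco (2003-05-22).
Among Lindqvist and Reyes, by years on the bench (higher first): Lindqvist (32 years) before Reyes (20 years).
Drummond and Abara both have date of first judicial appointment 2005-12-19, so the next rule applies.
Among Drummond and Abara, by years on the bench (higher first): Drummond (21 years) before Abara (13 years).
Szabo, Ferreira and Ivanova are each not on senior status, so the next rule applies.
Szabo, Ferreira and Ivanova all have date of first judicial appointment 2017-07-12, so the next rule applies.
Among Szabo, Ferreira and Ivanova, by years on the bench (higher first): Szabo (28 years) before Ferreira (21 years) before Ivanova (13 years).
Full order: Lindqvist, Reyes, Greco, Drummond, Abara, Szabo, Ferreira, Ivanova.

Lindqvist, Reyes, Greco, Drummond, Abara, Szabo, Ferreira, Ivanova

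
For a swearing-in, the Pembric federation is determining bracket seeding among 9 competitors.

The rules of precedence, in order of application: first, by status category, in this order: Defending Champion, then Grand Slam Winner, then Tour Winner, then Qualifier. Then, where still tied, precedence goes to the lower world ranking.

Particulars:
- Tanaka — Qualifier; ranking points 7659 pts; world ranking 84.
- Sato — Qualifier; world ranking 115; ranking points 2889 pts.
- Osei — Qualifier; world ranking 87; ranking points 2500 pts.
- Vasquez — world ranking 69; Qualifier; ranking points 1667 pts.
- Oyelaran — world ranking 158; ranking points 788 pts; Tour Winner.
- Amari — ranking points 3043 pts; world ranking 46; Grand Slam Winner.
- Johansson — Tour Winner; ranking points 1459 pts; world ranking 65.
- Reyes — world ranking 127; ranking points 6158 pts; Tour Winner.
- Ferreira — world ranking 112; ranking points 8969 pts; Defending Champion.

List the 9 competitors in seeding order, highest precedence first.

By status category: Ferreira (Defending Champion); then Amari (Grand Slam Winner); then Johansson, Reyes and Oyelaran (Tour Winner); then Vasquez, Tanaka, Osei and Sato (Qualifier).
Among Johansson, Reyes and Oyelaran, by world ranking (lower first): Johansson (65) before Reyes (127) before Oyelaran (158).
Among Vasquez, Tanaka, Osei and Sato, by world ranking (lower first): Vasquez (69) before Tanaka (84) before Osei (87) before Sato (115).
Full order: Ferreira, Amari, Johansson, Reyes, Oyelaran, Vasquez, Tanaka, Osei, Sato.

Ferreira, Amari, Johansson, Reyes, Oyelaran, Vasquez, Tanaka, Osei, Sato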